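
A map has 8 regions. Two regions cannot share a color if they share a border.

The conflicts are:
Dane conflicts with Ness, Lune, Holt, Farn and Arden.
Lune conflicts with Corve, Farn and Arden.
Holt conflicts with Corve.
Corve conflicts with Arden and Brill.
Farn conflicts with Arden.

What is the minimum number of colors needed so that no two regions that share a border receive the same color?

4

Dane, Lune, Farn, Arden pairwise conflict, so at least 4 colors are needed.
One proper 4-coloring: Dane=1, Ness=2, Lune=3, Holt=2, Corve=1, Farn=4, Arden=2, Brill=2. Every pair that conflicts lands in different colors.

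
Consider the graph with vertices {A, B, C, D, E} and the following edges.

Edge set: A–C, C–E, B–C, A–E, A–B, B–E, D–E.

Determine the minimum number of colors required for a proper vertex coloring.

A, B, C, E are mutually adjacent (a clique of size 4), so at least 4 colors are needed.
4 colors suffice: A=2, B=4, C=3, D=2, E=1. No two adjacent vertices share a color.

4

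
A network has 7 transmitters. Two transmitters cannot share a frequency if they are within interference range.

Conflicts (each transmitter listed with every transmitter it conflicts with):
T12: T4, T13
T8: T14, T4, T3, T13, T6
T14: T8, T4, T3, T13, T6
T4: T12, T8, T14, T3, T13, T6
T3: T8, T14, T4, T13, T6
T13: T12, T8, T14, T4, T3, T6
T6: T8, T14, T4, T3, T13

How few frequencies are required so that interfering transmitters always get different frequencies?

6

T8, T14, T4, T3, T13, T6 are mutually in conflict, so at least 6 frequencies are needed.
6 frequencies suffice: frequency 1 → {T13}; frequency 2 → {T4}; frequency 3 → {T12, T14}; frequency 4 → {T8}; frequency 5 → {T3}; frequency 6 → {T6}. No two conflicting transmitters share a frequency.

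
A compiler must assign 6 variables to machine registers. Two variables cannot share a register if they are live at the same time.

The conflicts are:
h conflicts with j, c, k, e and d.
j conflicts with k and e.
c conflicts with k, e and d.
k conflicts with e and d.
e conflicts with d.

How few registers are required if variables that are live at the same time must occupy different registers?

5

h, c, k, e, d are mutually in conflict, so at least 5 registers are needed.
5 registers suffice: h=1, j=4, c=4, k=2, e=3, d=5. Each listed conflict is separated.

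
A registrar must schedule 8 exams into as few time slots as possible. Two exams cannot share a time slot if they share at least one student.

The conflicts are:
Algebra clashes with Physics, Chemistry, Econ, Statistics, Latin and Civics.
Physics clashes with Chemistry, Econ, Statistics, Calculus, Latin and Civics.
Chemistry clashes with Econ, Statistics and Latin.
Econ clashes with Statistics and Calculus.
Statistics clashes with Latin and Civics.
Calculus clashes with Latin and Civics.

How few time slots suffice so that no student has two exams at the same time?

Algebra, Physics, Chemistry, Statistics, Latin pairwise conflict, so at least 5 time slots are needed.
5 time slots suffice: time slot 1 → {Physics}; time slot 2 → {Algebra, Calculus}; time slot 3 → {Statistics}; time slot 4 → {Econ, Latin, Civics}; time slot 5 → {Chemistry}. Each listed conflict is separated.

5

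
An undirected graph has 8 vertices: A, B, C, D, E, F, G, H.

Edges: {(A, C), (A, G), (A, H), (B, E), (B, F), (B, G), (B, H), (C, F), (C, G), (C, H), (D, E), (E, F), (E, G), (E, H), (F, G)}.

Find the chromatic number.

4

B, E, F, G are pairwise adjacent (a clique of size 4), so at least 4 colors are needed.
One proper 4-coloring: A=3, B=3, C=2, D=1, E=2, F=4, G=1, H=1. No two adjacent vertices share a color.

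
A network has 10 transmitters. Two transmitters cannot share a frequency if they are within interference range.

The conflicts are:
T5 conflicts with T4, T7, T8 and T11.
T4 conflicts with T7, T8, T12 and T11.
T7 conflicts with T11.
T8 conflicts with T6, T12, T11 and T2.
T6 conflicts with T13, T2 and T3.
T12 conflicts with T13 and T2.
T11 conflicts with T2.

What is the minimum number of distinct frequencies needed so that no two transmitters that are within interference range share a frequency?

T5, T4, T7, T11 are mutually in conflict, so at least 4 frequencies are needed.
4 frequencies suffice: frequency 1 → {T7, T8, T13, T3}; frequency 2 → {T4, T2}; frequency 3 → {T6, T12, T11}; frequency 4 → {T5}. Every pair that conflicts lands in different frequencies.

4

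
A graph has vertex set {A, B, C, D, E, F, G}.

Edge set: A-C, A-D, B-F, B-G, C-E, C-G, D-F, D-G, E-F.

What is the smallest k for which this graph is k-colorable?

3

The cycle G-B-F-E-C-G has odd length 5, so it cannot be 2-colored; at least 3 colors are needed.
One proper 3-coloring: A=2, B=3, C=1, D=3, E=2, F=1, G=2. Every edge joins two different colors.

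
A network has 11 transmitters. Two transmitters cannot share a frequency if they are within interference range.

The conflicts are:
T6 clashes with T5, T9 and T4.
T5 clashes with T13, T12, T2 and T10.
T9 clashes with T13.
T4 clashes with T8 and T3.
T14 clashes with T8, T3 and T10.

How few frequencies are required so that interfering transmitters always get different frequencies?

2

T4 and T3 conflict, so at least 2 frequencies are needed.
2 frequencies suffice: frequency 1 → {T5, T9, T4, T14}; frequency 2 → {T6, T13, T8, T12, T3, T2, T10}. Each listed conflict is separated.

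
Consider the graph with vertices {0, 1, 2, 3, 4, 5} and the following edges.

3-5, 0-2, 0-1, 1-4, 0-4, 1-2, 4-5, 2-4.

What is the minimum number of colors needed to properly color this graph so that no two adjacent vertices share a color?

4

0, 1, 2, 4 are pairwise adjacent (a clique of size 4), so at least 4 colors are needed.
4 colors suffice: color red → {3, 4}; color blue → {1, 5}; color green → {0}; color yellow → {2}. Every edge joins two different colors.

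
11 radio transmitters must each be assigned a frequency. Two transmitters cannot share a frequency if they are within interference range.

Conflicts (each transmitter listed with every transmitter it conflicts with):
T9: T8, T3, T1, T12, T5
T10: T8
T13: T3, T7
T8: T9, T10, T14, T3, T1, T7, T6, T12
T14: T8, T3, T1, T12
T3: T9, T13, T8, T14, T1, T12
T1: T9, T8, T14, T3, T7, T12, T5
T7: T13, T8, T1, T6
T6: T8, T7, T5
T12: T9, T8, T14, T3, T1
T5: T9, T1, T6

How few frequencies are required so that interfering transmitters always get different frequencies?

5

T9, T8, T3, T1, T12 pairwise conflict, so at least 5 frequencies are needed.
5 frequencies suffice: frequency 1 → {T13, T8, T5}; frequency 2 → {T10, T1, T6}; frequency 3 → {T3, T7}; frequency 4 → {T9, T14}; frequency 5 → {T12}. Each listed conflict is separated.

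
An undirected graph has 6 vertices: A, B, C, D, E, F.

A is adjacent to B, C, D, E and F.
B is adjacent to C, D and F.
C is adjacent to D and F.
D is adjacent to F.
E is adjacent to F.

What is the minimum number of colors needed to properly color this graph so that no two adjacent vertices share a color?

A, B, C, D, F form a clique, so at least 5 colors are needed.
5 colors suffice: color red → {A}; color blue → {F}; color green → {D, E}; color yellow → {C}; color purple → {B}. Every edge joins two different colors.

5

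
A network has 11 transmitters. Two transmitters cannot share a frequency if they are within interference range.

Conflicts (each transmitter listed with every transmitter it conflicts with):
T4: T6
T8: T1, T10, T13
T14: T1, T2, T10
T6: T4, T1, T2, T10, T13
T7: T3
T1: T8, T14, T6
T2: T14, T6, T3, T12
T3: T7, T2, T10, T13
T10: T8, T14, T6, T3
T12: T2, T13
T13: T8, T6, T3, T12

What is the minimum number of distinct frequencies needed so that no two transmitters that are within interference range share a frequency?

2

T7 and T3 conflict, so at least 2 frequencies are needed.
2 frequencies suffice: frequency 1 → {T8, T14, T6, T3, T12}; frequency 2 → {T4, T7, T1, T2, T10, T13}. Every pair that conflicts lands in different frequencies.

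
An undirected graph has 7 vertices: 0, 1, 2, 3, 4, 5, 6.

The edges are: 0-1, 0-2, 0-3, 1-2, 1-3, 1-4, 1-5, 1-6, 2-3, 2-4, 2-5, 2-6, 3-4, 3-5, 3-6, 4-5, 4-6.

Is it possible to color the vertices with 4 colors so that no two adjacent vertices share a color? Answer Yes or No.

No

1, 2, 3, 4, 6 are mutually adjacent (a clique of size 5), so at least 5 colors are needed.
So 4 colors are not enough.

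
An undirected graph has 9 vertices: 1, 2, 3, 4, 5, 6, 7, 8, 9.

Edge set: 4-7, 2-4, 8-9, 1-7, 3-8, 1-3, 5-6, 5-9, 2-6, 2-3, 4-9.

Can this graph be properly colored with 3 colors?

Yes

The chromatic number is 3. The cycle 2-3-1-7-4-2 has odd length 5, so it cannot be 2-colored; at least 3 colors are needed.
3 colors suffice: color a → {3, 6, 7, 9}; color b → {1, 4, 5, 8}; color c → {2}.
That is already a proper 3-coloring.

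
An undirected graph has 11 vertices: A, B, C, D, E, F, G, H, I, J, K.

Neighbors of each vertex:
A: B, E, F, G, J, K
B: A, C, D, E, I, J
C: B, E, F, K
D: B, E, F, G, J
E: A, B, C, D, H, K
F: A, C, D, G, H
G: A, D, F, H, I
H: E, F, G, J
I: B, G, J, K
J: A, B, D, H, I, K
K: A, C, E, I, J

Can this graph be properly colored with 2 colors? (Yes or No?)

No

D, F, G are mutually adjacent, so at least 3 colors are needed.
So 2 colors are not enough.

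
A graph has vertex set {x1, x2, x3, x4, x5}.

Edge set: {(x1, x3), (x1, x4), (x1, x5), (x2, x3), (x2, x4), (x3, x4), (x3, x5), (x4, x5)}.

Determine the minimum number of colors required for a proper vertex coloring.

x1, x3, x4, x5 are pairwise adjacent (a clique of size 4), so at least 4 colors are needed.
One proper 4-coloring: x1=4, x2=3, x3=1, x4=2, x5=3. Every edge joins two different colors.

4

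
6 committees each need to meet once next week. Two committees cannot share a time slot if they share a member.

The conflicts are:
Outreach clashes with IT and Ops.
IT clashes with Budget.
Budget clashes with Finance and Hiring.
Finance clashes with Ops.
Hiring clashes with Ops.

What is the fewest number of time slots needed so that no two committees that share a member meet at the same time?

The cycle Outreach-Ops-Hiring-Budget-IT-Outreach has odd length 5, so it cannot be 2-colored; at least 3 time slots are needed.
3 time slots suffice: Outreach=3, IT=2, Budget=1, Finance=2, Hiring=2, Ops=1. No two conflicting committees share a time slot.

3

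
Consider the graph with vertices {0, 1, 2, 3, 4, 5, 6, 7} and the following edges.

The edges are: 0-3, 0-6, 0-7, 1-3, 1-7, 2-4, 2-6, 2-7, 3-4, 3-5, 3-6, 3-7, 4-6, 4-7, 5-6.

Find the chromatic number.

1, 3, 7 are pairwise adjacent, so at least 3 colors are needed.
One proper 3-coloring: 0=green, 1=green, 2=red, 3=red, 4=green, 5=green, 6=blue, 7=blue. Each edge has distinct colors on its endpoints.

3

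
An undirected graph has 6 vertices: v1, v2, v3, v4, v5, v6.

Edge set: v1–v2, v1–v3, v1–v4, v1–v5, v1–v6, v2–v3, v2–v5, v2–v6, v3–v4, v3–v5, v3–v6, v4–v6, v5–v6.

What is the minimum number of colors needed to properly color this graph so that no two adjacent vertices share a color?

v1, v2, v3, v5, v6 are pairwise adjacent (a clique of size 5), so at least 5 colors are needed.
5 colors suffice: v1=2, v2=5, v3=1, v4=4, v5=4, v6=3. No two adjacent vertices share a color.

5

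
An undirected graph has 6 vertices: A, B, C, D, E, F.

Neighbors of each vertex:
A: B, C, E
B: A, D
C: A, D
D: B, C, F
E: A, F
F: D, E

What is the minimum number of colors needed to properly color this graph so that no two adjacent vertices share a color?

3

The cycle E-A-B-D-F-E has odd length 5, so it cannot be 2-colored; at least 3 colors are needed.
3 colors suffice: A=1, B=2, C=2, D=1, E=3, F=2. Each edge has distinct colors on its endpoints.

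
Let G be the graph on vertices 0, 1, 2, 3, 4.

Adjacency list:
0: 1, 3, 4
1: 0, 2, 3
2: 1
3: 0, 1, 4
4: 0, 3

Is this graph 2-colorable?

No

0, 1, 3 are pairwise adjacent, so at least 3 colors are needed.
So 2 colors are not enough.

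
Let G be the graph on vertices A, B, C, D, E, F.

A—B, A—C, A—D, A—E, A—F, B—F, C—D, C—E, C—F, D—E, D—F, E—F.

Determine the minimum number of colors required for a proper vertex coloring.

A, C, D, E, F are pairwise adjacent (a clique of size 5), so at least 5 colors are needed.
A valid assignment using 5 colors: A=red, B=green, C=purple, D=green, E=yellow, F=blue. Each edge has distinct colors on its endpoints.

5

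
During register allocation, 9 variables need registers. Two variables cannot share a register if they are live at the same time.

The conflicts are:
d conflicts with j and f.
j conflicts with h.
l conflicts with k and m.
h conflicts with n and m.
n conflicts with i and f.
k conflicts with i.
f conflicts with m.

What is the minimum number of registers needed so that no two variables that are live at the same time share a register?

The cycle j-h-n-f-d-j has odd length 5, so it cannot be 2-colored; at least 3 registers are needed.
3 registers suffice: d=1, j=3, l=2, h=2, n=1, k=1, i=2, f=2, m=1. Each listed conflict is separated.

3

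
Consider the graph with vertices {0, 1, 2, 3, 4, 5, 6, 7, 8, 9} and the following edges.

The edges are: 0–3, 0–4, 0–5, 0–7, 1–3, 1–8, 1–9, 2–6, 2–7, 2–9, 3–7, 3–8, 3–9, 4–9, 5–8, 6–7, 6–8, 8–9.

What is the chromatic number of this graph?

1, 3, 8, 9 are mutually adjacent (a clique of size 4), so at least 4 colors are needed.
4 colors suffice: color red → {5, 7, 9}; color blue → {3, 4, 6}; color green → {0, 2, 8}; color yellow → {1}. No two adjacent vertices share a color.

4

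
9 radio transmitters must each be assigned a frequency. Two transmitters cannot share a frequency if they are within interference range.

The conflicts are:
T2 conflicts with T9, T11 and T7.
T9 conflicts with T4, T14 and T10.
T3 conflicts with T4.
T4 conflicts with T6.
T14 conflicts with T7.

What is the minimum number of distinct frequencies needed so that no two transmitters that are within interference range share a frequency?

2

T2 and T11 conflict, so at least 2 frequencies are needed.
A valid assignment using 2 frequencies: T2=2, T9=1, T11=1, T3=1, T4=2, T14=2, T6=1, T10=2, T7=1. No two conflicting transmitters share a frequency.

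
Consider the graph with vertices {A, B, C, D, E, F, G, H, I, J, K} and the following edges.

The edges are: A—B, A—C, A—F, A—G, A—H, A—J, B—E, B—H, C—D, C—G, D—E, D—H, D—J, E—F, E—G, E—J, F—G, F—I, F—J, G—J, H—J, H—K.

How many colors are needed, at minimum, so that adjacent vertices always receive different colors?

E, F, G, J are pairwise adjacent (a clique of size 4), so at least 4 colors are needed.
4 colors suffice: color 1 → {A, E, I, K}; color 2 → {B, C, J}; color 3 → {G, H}; color 4 → {D, F}. Every edge joins two different colors.

4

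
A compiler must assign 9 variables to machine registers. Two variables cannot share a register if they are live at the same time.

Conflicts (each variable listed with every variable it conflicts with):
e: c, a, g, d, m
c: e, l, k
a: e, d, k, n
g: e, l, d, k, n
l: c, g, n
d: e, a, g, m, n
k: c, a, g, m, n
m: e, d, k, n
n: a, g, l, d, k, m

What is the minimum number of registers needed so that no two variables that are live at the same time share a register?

3

g, k, n pairwise conflict, so at least 3 registers are needed.
3 registers suffice: register 1 → {e, n}; register 2 → {c, a, g, m}; register 3 → {l, d, k}. Every pair that conflicts lands in different registers.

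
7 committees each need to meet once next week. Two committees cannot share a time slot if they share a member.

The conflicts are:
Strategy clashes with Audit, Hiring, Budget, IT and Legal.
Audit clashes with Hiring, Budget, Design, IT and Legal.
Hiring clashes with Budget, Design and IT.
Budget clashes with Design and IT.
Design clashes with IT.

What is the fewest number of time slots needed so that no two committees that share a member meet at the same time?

Audit, Hiring, Budget, Design, IT are mutually in conflict, so at least 5 time slots are needed.
A valid assignment using 5 time slots: Strategy=5, Audit=1, Hiring=3, Budget=4, Design=5, IT=2, Legal=2. Every pair that conflicts lands in different time slots.

5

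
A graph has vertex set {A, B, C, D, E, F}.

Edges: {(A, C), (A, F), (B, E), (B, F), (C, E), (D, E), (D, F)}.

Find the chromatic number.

The cycle A-C-E-D-F-A has odd length 5, so it cannot be 2-colored; at least 3 colors are needed.
3 colors suffice: A=green, B=blue, C=blue, D=blue, E=red, F=red. No two adjacent vertices share a color.

3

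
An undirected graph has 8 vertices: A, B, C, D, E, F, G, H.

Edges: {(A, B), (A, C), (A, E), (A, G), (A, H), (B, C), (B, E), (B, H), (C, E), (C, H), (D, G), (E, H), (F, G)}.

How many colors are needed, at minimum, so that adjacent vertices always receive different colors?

5

A, B, C, E, H form a clique, so at least 5 colors are needed.
One proper 5-coloring: A=1, B=3, C=4, D=1, E=5, F=1, G=2, H=2. No two adjacent vertices share a color.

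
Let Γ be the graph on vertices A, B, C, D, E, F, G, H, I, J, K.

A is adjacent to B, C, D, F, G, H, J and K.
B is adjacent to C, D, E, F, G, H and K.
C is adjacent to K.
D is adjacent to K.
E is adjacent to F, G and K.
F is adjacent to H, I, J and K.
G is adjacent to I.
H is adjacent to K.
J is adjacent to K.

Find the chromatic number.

5

A, B, F, H, K are pairwise adjacent (a clique of size 5), so at least 5 colors are needed.
One proper 5-coloring: A=3, B=2, C=4, D=4, E=3, F=4, G=1, H=5, I=2, J=2, K=1. Each edge has distinct colors on its endpoints.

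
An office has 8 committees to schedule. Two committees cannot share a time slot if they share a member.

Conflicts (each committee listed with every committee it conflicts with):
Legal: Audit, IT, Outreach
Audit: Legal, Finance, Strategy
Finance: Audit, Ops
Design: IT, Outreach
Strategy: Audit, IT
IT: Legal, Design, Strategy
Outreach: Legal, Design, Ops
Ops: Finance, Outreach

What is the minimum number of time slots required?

The cycle Audit-Finance-Ops-Outreach-Legal-Audit has odd length 5, so it cannot be 2-colored; at least 3 time slots are needed.
3 time slots suffice: time slot 1 → {Legal, Design, Strategy, Ops}; time slot 2 → {Audit, IT, Outreach}; time slot 3 → {Finance}. No two conflicting committees share a time slot.

3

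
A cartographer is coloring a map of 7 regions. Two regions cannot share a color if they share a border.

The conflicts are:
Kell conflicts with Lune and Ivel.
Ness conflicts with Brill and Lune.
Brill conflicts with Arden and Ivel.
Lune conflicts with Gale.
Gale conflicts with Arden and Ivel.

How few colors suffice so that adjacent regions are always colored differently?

3

The cycle Ivel-Gale-Lune-Ness-Brill-Ivel has odd length 5, so it cannot be 2-colored; at least 3 colors are needed.
3 colors suffice: Kell=2, Ness=3, Brill=2, Lune=1, Gale=2, Arden=1, Ivel=1. Every pair that conflicts lands in different colors.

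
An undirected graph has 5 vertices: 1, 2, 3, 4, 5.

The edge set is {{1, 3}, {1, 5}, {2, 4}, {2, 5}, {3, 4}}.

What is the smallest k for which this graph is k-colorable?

3

The cycle 4-2-5-1-3-4 has odd length 5, so it cannot be 2-colored; at least 3 colors are needed.
3 colors suffice: color red → {3, 5}; color blue → {1, 2}; color green → {4}. Each edge has distinct colors on its endpoints.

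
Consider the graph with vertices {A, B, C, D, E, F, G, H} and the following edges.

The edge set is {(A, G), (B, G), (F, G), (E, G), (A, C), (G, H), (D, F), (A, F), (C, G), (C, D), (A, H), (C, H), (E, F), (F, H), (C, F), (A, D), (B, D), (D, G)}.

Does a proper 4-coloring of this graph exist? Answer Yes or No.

No

A, C, D, F, G are mutually adjacent (a clique of size 5), so at least 5 colors are needed.
So 4 colors are not enough.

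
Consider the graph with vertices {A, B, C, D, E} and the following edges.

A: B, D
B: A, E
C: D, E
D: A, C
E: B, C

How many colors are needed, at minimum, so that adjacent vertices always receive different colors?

3

The cycle A-B-E-C-D-A has odd length 5, so it cannot be 2-colored; at least 3 colors are needed.
3 colors suffice: color red → {A, E}; color blue → {B, D}; color green → {C}. Each edge has distinct colors on its endpoints.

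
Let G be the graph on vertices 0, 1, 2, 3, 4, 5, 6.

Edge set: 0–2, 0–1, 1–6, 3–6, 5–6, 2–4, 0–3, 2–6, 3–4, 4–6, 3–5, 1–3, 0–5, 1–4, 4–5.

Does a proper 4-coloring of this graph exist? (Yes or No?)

Yes

The chromatic number is 4. 1, 3, 4, 6 form a clique, so at least 4 colors are needed.
4 colors suffice: color a → {0, 6}; color b → {2, 3}; color c → {4}; color d → {1, 5}.
That is already a proper 4-coloring.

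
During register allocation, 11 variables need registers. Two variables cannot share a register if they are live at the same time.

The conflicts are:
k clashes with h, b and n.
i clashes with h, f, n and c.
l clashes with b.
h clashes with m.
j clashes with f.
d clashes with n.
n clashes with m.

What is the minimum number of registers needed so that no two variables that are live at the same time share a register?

i and f conflict, so at least 2 registers are needed.
2 registers suffice: register 1 → {k, i, l, j, d, m}; register 2 → {h, b, f, n, c}. Each listed conflict is separated.

2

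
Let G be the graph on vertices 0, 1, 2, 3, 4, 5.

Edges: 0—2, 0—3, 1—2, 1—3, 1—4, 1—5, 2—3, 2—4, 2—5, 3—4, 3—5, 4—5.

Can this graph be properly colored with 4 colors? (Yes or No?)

No

1, 2, 3, 4, 5 are pairwise adjacent (a clique of size 5), so at least 5 colors are needed.
So 4 colors are not enough.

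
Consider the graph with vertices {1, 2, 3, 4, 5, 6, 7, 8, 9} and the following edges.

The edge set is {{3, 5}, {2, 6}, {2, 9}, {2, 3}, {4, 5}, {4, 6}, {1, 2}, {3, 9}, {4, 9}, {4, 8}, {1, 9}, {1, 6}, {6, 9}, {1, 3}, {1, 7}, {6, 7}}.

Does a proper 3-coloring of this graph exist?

1, 2, 6, 9 form a clique, so at least 4 colors are needed.
So 3 colors are not enough.

No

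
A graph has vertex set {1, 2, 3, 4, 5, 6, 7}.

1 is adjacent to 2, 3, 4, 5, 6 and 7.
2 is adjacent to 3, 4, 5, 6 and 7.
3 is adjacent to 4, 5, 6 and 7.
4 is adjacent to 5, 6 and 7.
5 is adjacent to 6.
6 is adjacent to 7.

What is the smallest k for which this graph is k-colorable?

6

1, 2, 3, 4, 5, 6 are pairwise adjacent (a clique of size 6), so at least 6 colors are needed.
A valid assignment using 6 colors: 1=b, 2=e, 3=c, 4=d, 5=f, 6=a, 7=f. Each edge has distinct colors on its endpoints.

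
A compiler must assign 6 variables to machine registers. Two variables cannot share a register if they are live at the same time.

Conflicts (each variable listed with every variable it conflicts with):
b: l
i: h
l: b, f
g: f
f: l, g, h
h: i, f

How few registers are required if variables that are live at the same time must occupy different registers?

2

l and f conflict, so at least 2 registers are needed.
2 registers suffice: register 1 → {b, i, f}; register 2 → {l, g, h}. Each listed conflict is separated.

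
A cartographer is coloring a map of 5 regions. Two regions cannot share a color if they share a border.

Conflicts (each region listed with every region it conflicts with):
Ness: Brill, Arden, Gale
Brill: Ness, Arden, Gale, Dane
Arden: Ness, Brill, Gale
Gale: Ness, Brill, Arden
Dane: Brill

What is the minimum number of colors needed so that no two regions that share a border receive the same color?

4

Ness, Brill, Arden, Gale all conflict with each other, so at least 4 colors are needed.
4 colors suffice: color 1 → {Brill}; color 2 → {Gale, Dane}; color 3 → {Ness}; color 4 → {Arden}. No two conflicting regions share a color.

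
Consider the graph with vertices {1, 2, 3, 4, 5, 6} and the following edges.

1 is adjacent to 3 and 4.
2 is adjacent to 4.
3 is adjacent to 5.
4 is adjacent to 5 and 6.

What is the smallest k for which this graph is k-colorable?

2

4 and 6 are adjacent, so at least 2 colors are needed.
A valid assignment using 2 colors: 1=blue, 2=blue, 3=red, 4=red, 5=blue, 6=blue. Each edge has distinct colors on its endpoints.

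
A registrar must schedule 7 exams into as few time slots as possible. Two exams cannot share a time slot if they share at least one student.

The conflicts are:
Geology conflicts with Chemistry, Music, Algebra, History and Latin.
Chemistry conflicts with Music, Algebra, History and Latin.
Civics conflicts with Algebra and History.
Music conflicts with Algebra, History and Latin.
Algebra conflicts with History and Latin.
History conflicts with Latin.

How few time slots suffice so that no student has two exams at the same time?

Geology, Chemistry, Music, Algebra, History, Latin pairwise conflict, so at least 6 time slots are needed.
6 time slots suffice: time slot 1 → {History}; time slot 2 → {Algebra}; time slot 3 → {Geology, Civics}; time slot 4 → {Music}; time slot 5 → {Latin}; time slot 6 → {Chemistry}. Every pair that conflicts lands in different time slots.

6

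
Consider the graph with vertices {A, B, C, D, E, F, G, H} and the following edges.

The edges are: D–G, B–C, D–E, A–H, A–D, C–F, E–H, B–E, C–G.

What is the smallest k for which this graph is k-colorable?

3

The cycle E-B-C-G-D-E has odd length 5, so it cannot be 2-colored; at least 3 colors are needed.
3 colors suffice: color 1 → {A, C, E}; color 2 → {B, D, F, H}; color 3 → {G}. Each edge has distinct colors on its endpoints.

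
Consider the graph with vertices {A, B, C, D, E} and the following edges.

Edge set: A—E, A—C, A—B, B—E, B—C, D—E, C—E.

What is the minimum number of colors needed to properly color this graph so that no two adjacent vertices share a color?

A, B, C, E are pairwise adjacent (a clique of size 4), so at least 4 colors are needed.
One proper 4-coloring: A=green, B=yellow, C=blue, D=blue, E=red. No two adjacent vertices share a color.

4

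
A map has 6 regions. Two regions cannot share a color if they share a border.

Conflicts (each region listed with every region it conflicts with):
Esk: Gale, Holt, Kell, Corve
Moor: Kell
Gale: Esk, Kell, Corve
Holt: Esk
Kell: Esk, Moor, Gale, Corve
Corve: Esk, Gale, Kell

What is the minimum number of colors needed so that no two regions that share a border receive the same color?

4

Esk, Gale, Kell, Corve pairwise conflict, so at least 4 colors are needed.
A valid assignment using 4 colors: Esk=1, Moor=1, Gale=3, Holt=2, Kell=2, Corve=4. No two conflicting regions share a color.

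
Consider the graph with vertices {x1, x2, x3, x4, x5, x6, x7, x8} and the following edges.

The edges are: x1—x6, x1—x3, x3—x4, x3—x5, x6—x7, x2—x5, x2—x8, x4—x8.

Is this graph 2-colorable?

The cycle x8-x2-x5-x3-x4-x8 has odd length 5, so it cannot be 2-colored; at least 3 colors are needed.
So 2 colors are not enough.

No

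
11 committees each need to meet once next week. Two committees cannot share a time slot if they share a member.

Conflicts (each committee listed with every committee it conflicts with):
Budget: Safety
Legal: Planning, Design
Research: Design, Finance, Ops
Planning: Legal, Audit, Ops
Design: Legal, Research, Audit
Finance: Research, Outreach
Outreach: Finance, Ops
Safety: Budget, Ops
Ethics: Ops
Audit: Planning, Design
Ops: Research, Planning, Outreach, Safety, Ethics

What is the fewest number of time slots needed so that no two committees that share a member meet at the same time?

3

The cycle Design-Audit-Planning-Ops-Research-Design has odd length 5, so it cannot be 2-colored; at least 3 time slots are needed.
3 time slots suffice: time slot 1 → {Budget, Design, Finance, Ops}; time slot 2 → {Research, Planning, Outreach, Safety, Ethics}; time slot 3 → {Legal, Audit}. No two conflicting committees share a time slot.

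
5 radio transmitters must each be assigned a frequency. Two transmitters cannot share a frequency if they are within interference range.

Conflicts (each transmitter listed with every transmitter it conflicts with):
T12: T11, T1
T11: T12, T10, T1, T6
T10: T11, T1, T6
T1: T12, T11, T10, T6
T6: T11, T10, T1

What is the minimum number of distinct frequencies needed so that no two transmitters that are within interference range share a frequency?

T11, T10, T1, T6 pairwise conflict, so at least 4 frequencies are needed.
4 frequencies suffice: frequency 1 → {T11}; frequency 2 → {T1}; frequency 3 → {T12, T10}; frequency 4 → {T6}. Each listed conflict is separated.

4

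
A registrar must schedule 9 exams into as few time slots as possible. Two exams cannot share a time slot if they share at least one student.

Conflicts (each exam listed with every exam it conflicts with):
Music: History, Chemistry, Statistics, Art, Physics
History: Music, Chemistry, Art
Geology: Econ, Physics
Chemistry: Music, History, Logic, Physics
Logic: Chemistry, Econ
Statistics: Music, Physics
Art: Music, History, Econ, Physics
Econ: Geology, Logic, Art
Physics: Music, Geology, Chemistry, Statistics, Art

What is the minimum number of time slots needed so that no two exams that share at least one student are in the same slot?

Music, History, Chemistry are mutually in conflict, so at least 3 time slots are needed.
3 time slots suffice: time slot 1 → {History, Econ, Physics}; time slot 2 → {Music, Geology, Logic}; time slot 3 → {Chemistry, Statistics, Art}. No two conflicting exams share a time slot.

3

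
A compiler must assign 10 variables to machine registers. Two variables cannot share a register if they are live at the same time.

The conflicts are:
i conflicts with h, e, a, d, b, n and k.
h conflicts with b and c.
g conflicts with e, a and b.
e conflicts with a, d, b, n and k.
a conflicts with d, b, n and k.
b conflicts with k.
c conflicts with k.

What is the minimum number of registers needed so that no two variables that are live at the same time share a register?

i, e, a, b, k all conflict with each other, so at least 5 registers are needed.
A valid assignment using 5 registers: i=3, h=1, g=3, e=1, a=2, d=4, b=4, n=4, c=2, k=5. Each listed conflict is separated.

5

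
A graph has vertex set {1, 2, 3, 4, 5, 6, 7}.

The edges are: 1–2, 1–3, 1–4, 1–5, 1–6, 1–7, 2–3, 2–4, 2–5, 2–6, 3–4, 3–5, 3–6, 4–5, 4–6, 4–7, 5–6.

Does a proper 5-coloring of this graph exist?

No

1, 2, 3, 4, 5, 6 form a clique, so at least 6 colors are needed.
So 5 colors are not enough.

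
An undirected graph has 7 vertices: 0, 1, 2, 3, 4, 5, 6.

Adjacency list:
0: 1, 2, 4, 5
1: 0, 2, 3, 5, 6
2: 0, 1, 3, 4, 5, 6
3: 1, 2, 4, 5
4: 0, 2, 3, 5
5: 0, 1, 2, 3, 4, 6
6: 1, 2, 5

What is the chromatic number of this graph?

4

1, 2, 3, 5 are pairwise adjacent (a clique of size 4), so at least 4 colors are needed.
4 colors suffice: 0=yellow, 1=green, 2=red, 3=yellow, 4=green, 5=blue, 6=yellow. Each edge has distinct colors on its endpoints.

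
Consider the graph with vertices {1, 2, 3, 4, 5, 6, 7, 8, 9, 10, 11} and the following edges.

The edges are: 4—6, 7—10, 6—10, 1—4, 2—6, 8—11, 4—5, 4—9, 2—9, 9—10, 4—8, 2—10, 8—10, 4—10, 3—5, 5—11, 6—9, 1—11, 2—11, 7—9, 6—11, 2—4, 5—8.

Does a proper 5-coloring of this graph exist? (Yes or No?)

The chromatic number is 5. 2, 4, 6, 9, 10 form a clique, so at least 5 colors are needed.
5 colors suffice: 1=blue, 2=green, 3=red, 4=red, 5=blue, 6=purple, 7=red, 8=green, 9=yellow, 10=blue, 11=red.
That is already a proper 5-coloring.

Yes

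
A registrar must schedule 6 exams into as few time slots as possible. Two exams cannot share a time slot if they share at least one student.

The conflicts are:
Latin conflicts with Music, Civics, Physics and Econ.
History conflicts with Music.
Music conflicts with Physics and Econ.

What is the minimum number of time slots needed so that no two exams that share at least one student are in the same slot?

Latin, Music, Econ pairwise conflict, so at least 3 time slots are needed.
3 time slots suffice: Latin=1, History=1, Music=2, Civics=2, Physics=3, Econ=3. No two conflicting exams share a time slot.

3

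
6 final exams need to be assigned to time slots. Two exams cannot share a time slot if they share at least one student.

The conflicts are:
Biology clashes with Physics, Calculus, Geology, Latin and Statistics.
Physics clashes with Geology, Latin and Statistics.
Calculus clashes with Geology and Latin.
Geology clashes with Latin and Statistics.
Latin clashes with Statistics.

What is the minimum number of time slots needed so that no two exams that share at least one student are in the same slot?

5

Biology, Physics, Geology, Latin, Statistics pairwise conflict, so at least 5 time slots are needed.
A valid assignment using 5 time slots: Biology=1, Physics=4, Calculus=4, Geology=3, Latin=2, Statistics=5. Every pair that conflicts lands in different time slots.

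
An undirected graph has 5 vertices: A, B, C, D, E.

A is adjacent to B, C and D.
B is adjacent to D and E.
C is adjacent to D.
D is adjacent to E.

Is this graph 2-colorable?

A, C, D are pairwise adjacent, so at least 3 colors are needed.
So 2 colors are not enough.

No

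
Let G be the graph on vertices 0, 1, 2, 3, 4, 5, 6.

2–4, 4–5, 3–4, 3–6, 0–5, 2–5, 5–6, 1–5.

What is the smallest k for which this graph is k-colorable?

2, 4, 5 form a triangle, so at least 3 colors are needed.
One proper 3-coloring: 0=b, 1=b, 2=c, 3=a, 4=b, 5=a, 6=b. Every edge joins two different colors.

3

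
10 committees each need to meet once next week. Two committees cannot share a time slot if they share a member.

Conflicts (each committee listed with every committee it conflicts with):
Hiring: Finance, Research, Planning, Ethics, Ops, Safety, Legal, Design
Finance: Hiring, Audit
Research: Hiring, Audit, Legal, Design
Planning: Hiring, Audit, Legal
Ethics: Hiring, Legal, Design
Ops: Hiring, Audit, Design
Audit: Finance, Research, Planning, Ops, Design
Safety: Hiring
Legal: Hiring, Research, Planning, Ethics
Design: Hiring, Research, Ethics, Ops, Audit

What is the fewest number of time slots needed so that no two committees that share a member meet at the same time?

3

Hiring, Ops, Design pairwise conflict, so at least 3 time slots are needed.
3 time slots suffice: time slot 1 → {Hiring, Audit}; time slot 2 → {Finance, Safety, Legal, Design}; time slot 3 → {Research, Planning, Ethics, Ops}. No two conflicting committees share a time slot.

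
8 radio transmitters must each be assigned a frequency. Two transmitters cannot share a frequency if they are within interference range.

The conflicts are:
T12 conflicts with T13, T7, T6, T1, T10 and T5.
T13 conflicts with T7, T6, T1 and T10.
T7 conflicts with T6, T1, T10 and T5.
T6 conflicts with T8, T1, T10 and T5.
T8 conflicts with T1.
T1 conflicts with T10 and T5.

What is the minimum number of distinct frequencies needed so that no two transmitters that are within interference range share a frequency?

T12, T13, T7, T6, T1, T10 pairwise conflict, so at least 6 frequencies are needed.
Using 6 frequencies: T12=3, T13=6, T7=4, T6=1, T8=3, T1=2, T10=5, T5=5. Every pair that conflicts lands in different frequencies.

6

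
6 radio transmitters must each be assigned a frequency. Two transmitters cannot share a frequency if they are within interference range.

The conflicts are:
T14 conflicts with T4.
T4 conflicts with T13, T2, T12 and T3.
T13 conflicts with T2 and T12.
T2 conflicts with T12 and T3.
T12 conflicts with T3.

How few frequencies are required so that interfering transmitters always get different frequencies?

4

T4, T2, T12, T3 pairwise conflict, so at least 4 frequencies are needed.
4 frequencies suffice: T14=2, T4=1, T13=4, T2=3, T12=2, T3=4. Every pair that conflicts lands in different frequencies.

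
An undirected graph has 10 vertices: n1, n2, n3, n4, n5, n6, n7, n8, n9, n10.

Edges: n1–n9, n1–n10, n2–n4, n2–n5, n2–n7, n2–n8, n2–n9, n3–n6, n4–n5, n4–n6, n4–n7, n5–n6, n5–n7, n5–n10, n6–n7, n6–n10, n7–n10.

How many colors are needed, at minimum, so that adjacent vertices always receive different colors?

4

n2, n4, n5, n7 are pairwise adjacent (a clique of size 4), so at least 4 colors are needed.
4 colors suffice: color 1 → {n1, n2, n6}; color 2 → {n3, n7, n8, n9}; color 3 → {n5}; color 4 → {n4, n10}. Every edge joins two different colors.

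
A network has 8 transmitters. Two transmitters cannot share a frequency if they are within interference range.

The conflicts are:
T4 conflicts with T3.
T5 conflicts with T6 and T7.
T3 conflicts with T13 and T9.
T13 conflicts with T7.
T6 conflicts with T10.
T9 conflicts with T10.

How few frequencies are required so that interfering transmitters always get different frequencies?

3

The cycle T7-T5-T6-T10-T9-T3-T13-T7 has odd length 7, so it cannot be 2-colored; at least 3 frequencies are needed.
3 frequencies suffice: frequency 1 → {T5, T3, T10}; frequency 2 → {T4, T6, T9, T7}; frequency 3 → {T13}. No two conflicting transmitters share a frequency.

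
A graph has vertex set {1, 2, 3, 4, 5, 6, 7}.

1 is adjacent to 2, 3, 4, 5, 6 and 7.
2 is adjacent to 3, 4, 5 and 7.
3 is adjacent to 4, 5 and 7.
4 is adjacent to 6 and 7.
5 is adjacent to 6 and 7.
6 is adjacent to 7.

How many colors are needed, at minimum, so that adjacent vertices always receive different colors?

1, 2, 3, 5, 7 are mutually adjacent (a clique of size 5), so at least 5 colors are needed.
5 colors suffice: color a → {7}; color b → {1}; color c → {4, 5}; color d → {2, 6}; color e → {3}. Every edge joins two different colors.

5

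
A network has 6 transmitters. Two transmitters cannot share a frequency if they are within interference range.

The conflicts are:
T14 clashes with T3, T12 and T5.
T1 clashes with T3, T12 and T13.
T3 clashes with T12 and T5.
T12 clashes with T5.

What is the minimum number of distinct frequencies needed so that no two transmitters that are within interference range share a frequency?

4

T14, T3, T12, T5 all conflict with each other, so at least 4 frequencies are needed.
4 frequencies suffice: T14=4, T1=3, T3=1, T12=2, T5=3, T13=1. Each listed conflict is separated.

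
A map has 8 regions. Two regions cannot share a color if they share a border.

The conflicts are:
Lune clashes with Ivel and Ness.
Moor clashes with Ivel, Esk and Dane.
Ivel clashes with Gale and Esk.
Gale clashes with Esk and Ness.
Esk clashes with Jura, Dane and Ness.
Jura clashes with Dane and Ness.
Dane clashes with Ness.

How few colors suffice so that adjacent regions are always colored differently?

4

Esk, Jura, Dane, Ness all conflict with each other, so at least 4 colors are needed.
One proper 4-coloring: Lune=1, Moor=4, Ivel=2, Gale=3, Esk=1, Jura=4, Dane=3, Ness=2. Each listed conflict is separated.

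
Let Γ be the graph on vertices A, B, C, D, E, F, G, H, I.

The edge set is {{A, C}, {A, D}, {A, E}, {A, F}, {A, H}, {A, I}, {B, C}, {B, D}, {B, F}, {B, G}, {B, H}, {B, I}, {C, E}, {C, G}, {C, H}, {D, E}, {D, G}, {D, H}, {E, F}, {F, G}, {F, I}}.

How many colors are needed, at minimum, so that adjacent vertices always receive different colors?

B, C, G form a triangle, so at least 3 colors are needed.
3 colors suffice: color 1 → {A, B}; color 2 → {C, D, F}; color 3 → {E, G, H, I}. Each edge has distinct colors on its endpoints.

3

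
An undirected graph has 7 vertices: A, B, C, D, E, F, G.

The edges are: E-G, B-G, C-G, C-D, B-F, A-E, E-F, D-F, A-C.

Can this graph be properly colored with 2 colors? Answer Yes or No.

The cycle G-E-F-D-C-G has odd length 5, so it cannot be 2-colored; at least 3 colors are needed.
So 2 colors are not enough.

No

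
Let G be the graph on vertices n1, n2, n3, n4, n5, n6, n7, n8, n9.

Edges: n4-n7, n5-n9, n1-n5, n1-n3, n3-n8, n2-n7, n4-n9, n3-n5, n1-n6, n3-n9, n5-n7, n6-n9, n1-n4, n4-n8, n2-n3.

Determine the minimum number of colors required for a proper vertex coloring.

3

n3, n5, n9 form a triangle, so at least 3 colors are needed.
3 colors suffice: color 1 → {n3, n4, n6}; color 2 → {n2, n5, n8}; color 3 → {n1, n7, n9}. Each edge has distinct colors on its endpoints.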